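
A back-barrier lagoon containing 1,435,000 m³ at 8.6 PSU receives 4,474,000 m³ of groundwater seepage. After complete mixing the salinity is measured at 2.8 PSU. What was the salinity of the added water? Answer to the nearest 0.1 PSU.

0.9 PSU

Salt balance: 1,435,000×8.6 + 4,474,000×S = 5,909,000×2.8
12,341,000 + 4,474,000·S = 16,545,200
S = (16,545,200 − 12,341,000) / 4,474,000 = 0.9397 PSU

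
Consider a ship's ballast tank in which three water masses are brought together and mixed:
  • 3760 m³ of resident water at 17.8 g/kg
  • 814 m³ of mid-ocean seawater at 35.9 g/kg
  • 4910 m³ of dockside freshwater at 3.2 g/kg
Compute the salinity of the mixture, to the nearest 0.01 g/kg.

11.79 g/kg

By conservation of dissolved salt,
salt = 3,760×17.8 + 814×35.9 + 4,910×3.2 = 66,928 + 29,222.6 + 15,712 = 111,862.6
volume = 3,760 + 814 + 4,910 = 9,484 m³
S = 111,862.6 / 9,484 = 11.7949 g/kg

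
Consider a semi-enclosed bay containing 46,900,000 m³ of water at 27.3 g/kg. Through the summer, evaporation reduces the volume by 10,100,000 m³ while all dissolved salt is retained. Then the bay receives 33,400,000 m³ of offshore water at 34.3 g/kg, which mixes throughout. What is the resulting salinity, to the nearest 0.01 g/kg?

After evaporation: salt = 46,900,000×27.3 = 1,280,370,000; volume = 46,900,000 − 10,100,000 = 36,800,000 m³
After mixing: salt = 1,280,370,000 + 33,400,000×34.3 = 2,425,990,000; volume = 36,800,000 + 33,400,000 = 70,200,000 m³
S = 2,425,990,000 / 70,200,000 = 34.5583 g/kg

34.56 g/kg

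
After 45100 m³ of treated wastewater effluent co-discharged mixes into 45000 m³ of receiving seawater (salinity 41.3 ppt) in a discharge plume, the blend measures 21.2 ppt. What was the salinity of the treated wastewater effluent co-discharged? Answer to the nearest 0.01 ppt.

1.14 ppt

Salt balance: 45,000×41.3 + 45,100×S = 90,100×21.2
1,858,500 + 45,100·S = 1,910,120
S = (1,910,120 − 1,858,500) / 45,100 = 1.1446 ppt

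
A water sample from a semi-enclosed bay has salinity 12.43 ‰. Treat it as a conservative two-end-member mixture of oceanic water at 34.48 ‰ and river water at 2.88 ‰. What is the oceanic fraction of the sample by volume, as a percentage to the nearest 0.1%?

30.2%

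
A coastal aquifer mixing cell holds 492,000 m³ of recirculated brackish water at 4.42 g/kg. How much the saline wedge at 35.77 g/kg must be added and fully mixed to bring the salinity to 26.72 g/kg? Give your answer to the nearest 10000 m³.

1210000 m³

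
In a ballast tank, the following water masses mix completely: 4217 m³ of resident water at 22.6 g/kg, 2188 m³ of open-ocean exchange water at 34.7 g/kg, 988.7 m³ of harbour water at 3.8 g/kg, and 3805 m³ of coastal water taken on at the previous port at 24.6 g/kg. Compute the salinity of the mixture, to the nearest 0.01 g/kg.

23.98 g/kg

Salt balance:
salt = 4,217×22.6 + 2,188×34.7 + 988.7×3.8 + 3,805×24.6 = 95,304.2 + 75,923.6 + 3,757.06 + 93,603 = 268,587.86
volume = 4,217 + 2,188 + 988.7 + 3,805 = 11,198.7 m³
S = 268,587.86 / 11,198.7 = 23.9838 g/kg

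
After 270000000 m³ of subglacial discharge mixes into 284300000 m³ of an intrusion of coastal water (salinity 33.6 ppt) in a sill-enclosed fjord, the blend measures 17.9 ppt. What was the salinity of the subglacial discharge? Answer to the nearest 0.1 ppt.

1.4 ppt

Salt balance: 284,300,000×33.6 + 270,000,000×S = 554,300,000×17.9
9,552,480,000 + 270,000,000·S = 9,921,970,000
S = (9,921,970,000 − 9,552,480,000) / 270,000,000 = 1.3685 ppt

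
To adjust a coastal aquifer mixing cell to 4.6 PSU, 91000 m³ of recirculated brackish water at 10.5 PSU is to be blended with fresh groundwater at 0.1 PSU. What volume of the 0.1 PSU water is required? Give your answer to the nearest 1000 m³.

119000 m³

Salt balance: 91,000×10.5 + V×0.1 = (91,000+V)×4.6
955,500 + 0.1V = 418,600 + 4.6V
536,900 = 4.5V
V = 119,311.11 m³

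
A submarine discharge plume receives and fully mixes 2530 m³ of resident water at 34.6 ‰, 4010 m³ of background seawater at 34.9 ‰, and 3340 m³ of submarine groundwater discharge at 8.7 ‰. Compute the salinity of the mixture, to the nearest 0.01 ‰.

25.97 ‰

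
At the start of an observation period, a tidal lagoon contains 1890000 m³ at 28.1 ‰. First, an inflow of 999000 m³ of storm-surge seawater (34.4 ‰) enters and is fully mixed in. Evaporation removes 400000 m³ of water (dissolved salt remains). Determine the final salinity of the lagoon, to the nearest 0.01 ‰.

35.14 ‰

After mixing: salt = 1,890,000×28.1 + 999,000×34.4 = 87,474,600; volume = 2,889,000 m³
After evaporation: salt unchanged = 87,474,600; volume = 2,889,000 − 400,000 = 2,489,000 m³
S = 87,474,600 / 2,489,000 = 35.1445 ‰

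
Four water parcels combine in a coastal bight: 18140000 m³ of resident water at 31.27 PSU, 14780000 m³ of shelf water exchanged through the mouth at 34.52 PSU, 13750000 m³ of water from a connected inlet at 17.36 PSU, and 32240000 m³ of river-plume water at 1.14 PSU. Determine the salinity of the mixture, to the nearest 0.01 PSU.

17.14 PSU

Weighted by volume,
salt = 18,140,000×31.27 + 14,780,000×34.52 + 13,750,000×17.36 + 32,240,000×1.14 = 567,237,800 + 510,205,600 + 238,700,000 + 36,753,600 = 1,352,897,000
volume = 18,140,000 + 14,780,000 + 13,750,000 + 32,240,000 = 78,910,000 m³
S = 1,352,897,000 / 78,910,000 = 17.1448 PSU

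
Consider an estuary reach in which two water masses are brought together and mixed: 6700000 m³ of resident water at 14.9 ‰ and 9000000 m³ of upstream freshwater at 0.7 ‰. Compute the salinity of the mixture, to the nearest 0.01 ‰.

6.76 ‰

By conservation of dissolved salt,
salt = 6,700,000×14.9 + 9,000,000×0.7 = 99,830,000 + 6,300,000 = 106,130,000
volume = 6,700,000 + 9,000,000 = 15,700,000 m³
S = 106,130,000 / 15,700,000 = 6.7599 ‰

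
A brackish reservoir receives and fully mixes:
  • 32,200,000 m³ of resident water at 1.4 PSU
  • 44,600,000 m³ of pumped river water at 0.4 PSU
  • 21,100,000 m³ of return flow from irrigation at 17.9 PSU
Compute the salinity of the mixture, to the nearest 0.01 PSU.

4.50 PSU

Conserving salt mass:
salt = 32,200,000×1.4 + 44,600,000×0.4 + 21,100,000×17.9 = 45,080,000 + 17,840,000 + 377,690,000 = 440,610,000
volume = 32,200,000 + 44,600,000 + 21,100,000 = 97,900,000 m³
S = 440,610,000 / 97,900,000 = 4.5006 PSU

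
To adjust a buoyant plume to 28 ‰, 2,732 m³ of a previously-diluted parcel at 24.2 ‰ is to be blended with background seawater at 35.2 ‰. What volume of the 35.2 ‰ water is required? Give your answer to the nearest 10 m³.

1440 m³

Salt balance: 2,732×24.2 + V×35.2 = (2,732+V)×28
66,114.4 + 35.2V = 76,496 + 28V
10,381.6 = 7.2V
V = 1,441.89 m³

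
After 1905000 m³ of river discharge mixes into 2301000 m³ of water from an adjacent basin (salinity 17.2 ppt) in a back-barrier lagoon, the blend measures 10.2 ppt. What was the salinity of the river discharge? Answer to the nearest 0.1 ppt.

Salt balance: 2,301,000×17.2 + 1,905,000×S = 4,206,000×10.2
39,577,200 + 1,905,000·S = 42,901,200
S = (42,901,200 − 39,577,200) / 1,905,000 = 1.7449 ppt

1.7 ppt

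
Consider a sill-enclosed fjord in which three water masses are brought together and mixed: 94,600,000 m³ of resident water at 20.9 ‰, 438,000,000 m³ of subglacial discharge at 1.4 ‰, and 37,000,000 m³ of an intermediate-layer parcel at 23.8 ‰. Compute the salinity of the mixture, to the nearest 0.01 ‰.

Conserving salt mass:
salt = 94,600,000×20.9 + 438,000,000×1.4 + 37,000,000×23.8 = 1,977,140,000 + 613,200,000 + 880,600,000 = 3,470,940,000
volume = 94,600,000 + 438,000,000 + 37,000,000 = 569,600,000 m³
S = 3,470,940,000 / 569,600,000 = 6.0936 ‰

6.09 ‰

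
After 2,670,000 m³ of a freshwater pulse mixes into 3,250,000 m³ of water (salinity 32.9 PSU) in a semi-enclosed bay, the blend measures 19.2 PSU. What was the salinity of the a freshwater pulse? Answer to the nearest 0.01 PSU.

Salt balance: 3,250,000×32.9 + 2,670,000×S = 5,920,000×19.2
106,925,000 + 2,670,000·S = 113,664,000
S = (113,664,000 − 106,925,000) / 2,670,000 = 2.524 PSU

2.52 PSU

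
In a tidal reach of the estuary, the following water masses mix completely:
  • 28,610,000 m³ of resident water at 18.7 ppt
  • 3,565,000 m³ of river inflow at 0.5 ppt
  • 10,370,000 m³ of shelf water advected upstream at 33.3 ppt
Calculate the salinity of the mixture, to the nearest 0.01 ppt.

Mass of salt is conserved:
salt = 28,610,000×18.7 + 3,565,000×0.5 + 10,370,000×33.3 = 535,007,000 + 1,782,500 + 345,321,000 = 882,110,500
volume = 28,610,000 + 3,565,000 + 10,370,000 = 42,545,000 m³
S = 882,110,500 / 42,545,000 = 20.7336 ppt

20.73 ppt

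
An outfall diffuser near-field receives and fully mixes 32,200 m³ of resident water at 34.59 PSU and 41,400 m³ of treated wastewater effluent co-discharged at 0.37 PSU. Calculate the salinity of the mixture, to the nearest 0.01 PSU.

15.34 PSU

Total salt / total volume:
salt = 32,200×34.59 + 41,400×0.37 = 1,113,798 + 15,318 = 1,129,116
volume = 32,200 + 41,400 = 73,600 m³
S = 1,129,116 / 73,600 = 15.3413 PSU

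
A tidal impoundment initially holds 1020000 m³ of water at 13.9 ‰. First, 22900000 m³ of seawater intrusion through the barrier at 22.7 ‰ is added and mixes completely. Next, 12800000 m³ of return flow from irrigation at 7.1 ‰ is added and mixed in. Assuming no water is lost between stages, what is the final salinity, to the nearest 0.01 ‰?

Mass of salt is conserved:
Initial salt = 1,020,000×13.9 = 14,178,000
After stage 1: salt = 14,178,000 + 22,900,000×22.7 = 534,008,000; volume = 23,920,000 m³; S = 22.325 ‰
After stage 2: salt = 534,008,000 + 12,800,000×7.1 = 624,888,000; volume = 36,720,000 m³
S = 624,888,000 / 36,720,000 = 17.0176 ‰

17.02 ‰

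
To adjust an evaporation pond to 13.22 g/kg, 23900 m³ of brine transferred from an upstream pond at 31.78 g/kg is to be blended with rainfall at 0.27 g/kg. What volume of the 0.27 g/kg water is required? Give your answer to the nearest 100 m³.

34300 m³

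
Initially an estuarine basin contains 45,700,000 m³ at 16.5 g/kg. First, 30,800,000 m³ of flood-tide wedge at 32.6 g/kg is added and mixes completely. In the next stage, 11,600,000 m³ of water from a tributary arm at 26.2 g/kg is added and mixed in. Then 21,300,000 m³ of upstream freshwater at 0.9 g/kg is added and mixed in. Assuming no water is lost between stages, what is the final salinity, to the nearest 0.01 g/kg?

19.02 g/kg

By conservation of dissolved salt,
Initial salt = 45,700,000×16.5 = 754,050,000
After stage 1: salt = 754,050,000 + 30,800,000×32.6 = 1,758,130,000; volume = 76,500,000 m³; S = 22.982 g/kg
After stage 2: salt = 1,758,130,000 + 11,600,000×26.2 = 2,062,050,000; volume = 88,100,000 m³; S = 23.406 g/kg
After stage 3: salt = 2,062,050,000 + 21,300,000×0.9 = 2,081,220,000; volume = 109,400,000 m³
S = 2,081,220,000 / 109,400,000 = 19.0239 g/kg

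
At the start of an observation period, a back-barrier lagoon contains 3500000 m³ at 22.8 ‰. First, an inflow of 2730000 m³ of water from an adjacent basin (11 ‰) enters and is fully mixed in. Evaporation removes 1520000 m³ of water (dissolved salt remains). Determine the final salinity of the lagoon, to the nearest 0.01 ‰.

After mixing: salt = 3,500,000×22.8 + 2,730,000×11 = 109,830,000; volume = 6,230,000 m³
After evaporation: salt unchanged = 109,830,000; volume = 6,230,000 − 1,520,000 = 4,710,000 m³
S = 109,830,000 / 4,710,000 = 23.3185 ‰

23.32 ‰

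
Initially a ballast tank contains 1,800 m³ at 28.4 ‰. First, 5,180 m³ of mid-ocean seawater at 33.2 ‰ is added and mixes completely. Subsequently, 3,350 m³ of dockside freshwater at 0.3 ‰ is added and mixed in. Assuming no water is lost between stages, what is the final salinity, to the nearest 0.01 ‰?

Conserving salt mass:
Initial salt = 1,800×28.4 = 51,120
After stage 1: salt = 51,120 + 5,180×33.2 = 223,096; volume = 6,980 m³; S = 31.962 ‰
After stage 2: salt = 223,096 + 3,350×0.3 = 224,101; volume = 10,330 m³
S = 224,101 / 10,330 = 21.6942 ‰

21.69 ‰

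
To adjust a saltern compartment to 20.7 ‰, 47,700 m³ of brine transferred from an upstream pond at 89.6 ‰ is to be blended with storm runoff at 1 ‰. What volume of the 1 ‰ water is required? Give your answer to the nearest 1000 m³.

167000 m³

Salt balance: 47,700×89.6 + V×1 = (47,700+V)×20.7
4,273,920 + 1V = 987,390 + 20.7V
3,286,530 = 19.7V
V = 166,828.93 m³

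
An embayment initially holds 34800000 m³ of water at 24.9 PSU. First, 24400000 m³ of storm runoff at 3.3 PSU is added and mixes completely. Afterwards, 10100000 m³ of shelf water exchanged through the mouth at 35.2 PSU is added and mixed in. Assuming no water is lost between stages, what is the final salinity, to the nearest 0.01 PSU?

Weighted by volume,
Initial salt = 34,800,000×24.9 = 866,520,000
After stage 1: salt = 866,520,000 + 24,400,000×3.3 = 947,040,000; volume = 59,200,000 m³; S = 15.997 PSU
After stage 2: salt = 947,040,000 + 10,100,000×35.2 = 1,302,560,000; volume = 69,300,000 m³
S = 1,302,560,000 / 69,300,000 = 18.796 PSU

18.80 PSU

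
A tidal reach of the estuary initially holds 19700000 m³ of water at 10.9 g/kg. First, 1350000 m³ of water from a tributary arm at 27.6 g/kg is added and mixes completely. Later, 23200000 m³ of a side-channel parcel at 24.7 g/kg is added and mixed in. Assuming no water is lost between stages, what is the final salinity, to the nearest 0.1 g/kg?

18.6 g/kg

Conserving salt mass:
Initial salt = 19,700,000×10.9 = 214,730,000
After stage 1: salt = 214,730,000 + 1,350,000×27.6 = 251,990,000; volume = 21,050,000 m³; S = 11.971 g/kg
After stage 2: salt = 251,990,000 + 23,200,000×24.7 = 825,030,000; volume = 44,250,000 m³
S = 825,030,000 / 44,250,000 = 18.6447 g/kg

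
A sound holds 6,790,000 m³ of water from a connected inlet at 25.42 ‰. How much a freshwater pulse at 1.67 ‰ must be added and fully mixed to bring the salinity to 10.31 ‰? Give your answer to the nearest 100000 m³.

11900000 m³

Salt balance: 6,790,000×25.42 + V×1.67 = (6,790,000+V)×10.31
172,601,800 + 1.67V = 70,004,900 + 10.31V
102,596,900 = 8.64V
V = 11,874,641.2 m³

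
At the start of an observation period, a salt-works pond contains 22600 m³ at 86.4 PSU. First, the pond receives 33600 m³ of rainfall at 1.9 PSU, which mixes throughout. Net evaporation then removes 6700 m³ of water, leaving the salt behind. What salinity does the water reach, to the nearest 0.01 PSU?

40.74 PSU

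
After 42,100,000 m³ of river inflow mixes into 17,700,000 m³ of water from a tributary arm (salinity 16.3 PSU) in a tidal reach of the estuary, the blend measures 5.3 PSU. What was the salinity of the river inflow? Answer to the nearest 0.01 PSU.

0.68 PSU

Salt balance: 17,700,000×16.3 + 42,100,000×S = 59,800,000×5.3
288,510,000 + 42,100,000·S = 316,940,000
S = (316,940,000 − 288,510,000) / 42,100,000 = 0.6753 PSU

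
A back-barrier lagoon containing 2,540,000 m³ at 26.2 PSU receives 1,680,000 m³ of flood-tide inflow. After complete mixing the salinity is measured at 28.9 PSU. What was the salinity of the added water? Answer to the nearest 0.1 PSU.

33.0 PSU

Salt balance: 2,540,000×26.2 + 1,680,000×S = 4,220,000×28.9
66,548,000 + 1,680,000·S = 121,958,000
S = (121,958,000 − 66,548,000) / 1,680,000 = 32.9821 PSU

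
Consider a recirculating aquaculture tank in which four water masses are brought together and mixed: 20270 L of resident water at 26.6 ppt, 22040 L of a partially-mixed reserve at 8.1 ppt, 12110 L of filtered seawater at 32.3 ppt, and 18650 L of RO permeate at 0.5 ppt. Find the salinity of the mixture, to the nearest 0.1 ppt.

Total salt / total volume:
salt = 20,270×26.6 + 22,040×8.1 + 12,110×32.3 + 18,650×0.5 = 539,182 + 178,524 + 391,153 + 9,325 = 1,118,184
volume = 20,270 + 22,040 + 12,110 + 18,650 = 73,070 L
S = 1,118,184 / 73,070 = 15.303 ppt

15.3 ppt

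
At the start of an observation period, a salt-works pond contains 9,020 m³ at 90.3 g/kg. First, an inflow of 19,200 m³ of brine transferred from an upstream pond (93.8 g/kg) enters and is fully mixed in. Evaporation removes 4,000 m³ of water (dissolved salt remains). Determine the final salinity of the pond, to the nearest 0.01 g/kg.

107.99 g/kg

After mixing: salt = 9,020×90.3 + 19,200×93.8 = 2,615,466; volume = 28,220 m³
After evaporation: salt unchanged = 2,615,466; volume = 28,220 − 4,000 = 24,220 m³
S = 2,615,466 / 24,220 = 107.9879 g/kg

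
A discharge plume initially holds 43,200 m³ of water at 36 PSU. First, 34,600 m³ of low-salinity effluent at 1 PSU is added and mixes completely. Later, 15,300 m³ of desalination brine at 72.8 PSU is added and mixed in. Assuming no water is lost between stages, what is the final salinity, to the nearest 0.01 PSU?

29.04 PSU

Conserving salt mass:
Initial salt = 43,200×36 = 1,555,200
After stage 1: salt = 1,555,200 + 34,600×1 = 1,589,800; volume = 77,800 m³; S = 20.434 PSU
After stage 2: salt = 1,589,800 + 15,300×72.8 = 2,703,640; volume = 93,100 m³
S = 2,703,640 / 93,100 = 29.0402 PSU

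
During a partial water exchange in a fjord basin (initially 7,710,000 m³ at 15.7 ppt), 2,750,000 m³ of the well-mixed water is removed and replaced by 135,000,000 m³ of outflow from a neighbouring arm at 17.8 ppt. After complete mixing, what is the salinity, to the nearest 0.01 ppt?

Remaining after removal: 4,960,000 m³ at 15.7 ppt (salt = 77,872,000)
After addition: salt = 77,872,000 + 135,000,000×17.8 = 2,480,872,000; volume = 139,960,000 m³
S = 2,480,872,000 / 139,960,000 = 17.7256 ppt

17.73 ppt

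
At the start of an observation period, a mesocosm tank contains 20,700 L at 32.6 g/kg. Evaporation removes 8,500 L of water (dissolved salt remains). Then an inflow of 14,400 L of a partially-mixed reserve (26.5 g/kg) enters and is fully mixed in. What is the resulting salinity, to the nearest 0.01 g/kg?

After evaporation: salt = 20,700×32.6 = 674,820; volume = 20,700 − 8,500 = 12,200 L
After mixing: salt = 674,820 + 14,400×26.5 = 1,056,420; volume = 12,200 + 14,400 = 26,600 L
S = 1,056,420 / 26,600 = 39.715 g/kg

39.72 g/kg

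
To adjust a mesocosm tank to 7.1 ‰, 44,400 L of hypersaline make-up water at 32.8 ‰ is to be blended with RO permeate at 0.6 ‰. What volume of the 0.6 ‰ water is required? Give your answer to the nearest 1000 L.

176000 L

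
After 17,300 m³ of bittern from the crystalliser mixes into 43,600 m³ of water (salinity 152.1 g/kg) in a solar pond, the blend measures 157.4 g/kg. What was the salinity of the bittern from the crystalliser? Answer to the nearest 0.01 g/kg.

170.76 g/kg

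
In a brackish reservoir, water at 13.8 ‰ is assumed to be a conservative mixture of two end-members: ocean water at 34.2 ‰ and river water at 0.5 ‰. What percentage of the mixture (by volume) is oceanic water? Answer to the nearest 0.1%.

39.5%

Let g be the oceanic fraction. Salt balance per unit volume:
g×34.2 + (1−g)×0.5 = 13.8
g = (13.8 − 0.5) / (34.2 − 0.5) = 13.3/33.7 = 0.3947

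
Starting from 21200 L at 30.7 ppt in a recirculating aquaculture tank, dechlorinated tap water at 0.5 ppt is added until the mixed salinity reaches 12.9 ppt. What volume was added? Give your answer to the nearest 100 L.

30400 L

Salt balance: 21,200×30.7 + V×0.5 = (21,200+V)×12.9
650,840 + 0.5V = 273,480 + 12.9V
377,360 = 12.4V
V = 30,432.26 L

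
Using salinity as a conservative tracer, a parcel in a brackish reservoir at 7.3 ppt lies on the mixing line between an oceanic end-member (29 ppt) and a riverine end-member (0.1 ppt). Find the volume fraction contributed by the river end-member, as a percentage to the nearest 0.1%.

75.1%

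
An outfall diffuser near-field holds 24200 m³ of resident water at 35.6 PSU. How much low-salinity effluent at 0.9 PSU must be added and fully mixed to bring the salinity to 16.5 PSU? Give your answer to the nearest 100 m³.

29600 m³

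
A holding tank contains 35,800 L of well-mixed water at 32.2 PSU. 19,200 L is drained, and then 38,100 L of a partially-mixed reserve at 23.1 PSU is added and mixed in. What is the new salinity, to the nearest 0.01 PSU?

Remaining after removal: 16,600 L at 32.2 PSU (salt = 534,520)
After addition: salt = 534,520 + 38,100×23.1 = 1,414,630; volume = 54,700 L
S = 1,414,630 / 54,700 = 25.8616 PSU

25.86 PSU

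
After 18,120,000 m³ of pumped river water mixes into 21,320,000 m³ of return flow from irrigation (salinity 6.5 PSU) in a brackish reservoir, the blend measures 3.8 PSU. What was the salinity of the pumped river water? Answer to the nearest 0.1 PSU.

0.6 PSU

Salt balance: 21,320,000×6.5 + 18,120,000×S = 39,440,000×3.8
138,580,000 + 18,120,000·S = 149,872,000
S = (149,872,000 − 138,580,000) / 18,120,000 = 0.6232 PSU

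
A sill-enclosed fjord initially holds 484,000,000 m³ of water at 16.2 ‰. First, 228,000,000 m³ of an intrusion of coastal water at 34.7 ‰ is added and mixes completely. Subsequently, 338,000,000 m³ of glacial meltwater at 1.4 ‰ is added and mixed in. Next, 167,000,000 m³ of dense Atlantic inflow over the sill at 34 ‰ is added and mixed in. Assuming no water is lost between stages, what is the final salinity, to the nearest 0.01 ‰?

18.00 ‰

Conserving salt mass:
Initial salt = 484,000,000×16.2 = 7,840,800,000
After stage 1: salt = 7,840,800,000 + 228,000,000×34.7 = 15,752,400,000; volume = 712,000,000 m³; S = 22.124 ‰
After stage 2: salt = 15,752,400,000 + 338,000,000×1.4 = 16,225,600,000; volume = 1,050,000,000 m³; S = 15.453 ‰
After stage 3: salt = 16,225,600,000 + 167,000,000×34 = 21,903,600,000; volume = 1,217,000,000 m³
S = 21,903,600,000 / 1,217,000,000 = 17.998 ‰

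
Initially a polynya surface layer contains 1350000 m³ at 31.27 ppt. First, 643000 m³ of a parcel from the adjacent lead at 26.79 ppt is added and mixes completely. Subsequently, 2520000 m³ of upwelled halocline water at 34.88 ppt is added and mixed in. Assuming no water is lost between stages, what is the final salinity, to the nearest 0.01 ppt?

Conserving salt mass:
Initial salt = 1,350,000×31.27 = 42,214,500
After stage 1: salt = 42,214,500 + 643,000×26.79 = 59,440,470; volume = 1,993,000 m³; S = 29.825 ppt
After stage 2: salt = 59,440,470 + 2,520,000×34.88 = 147,338,070; volume = 4,513,000 m³
S = 147,338,070 / 4,513,000 = 32.6475 ppt

32.65 ppt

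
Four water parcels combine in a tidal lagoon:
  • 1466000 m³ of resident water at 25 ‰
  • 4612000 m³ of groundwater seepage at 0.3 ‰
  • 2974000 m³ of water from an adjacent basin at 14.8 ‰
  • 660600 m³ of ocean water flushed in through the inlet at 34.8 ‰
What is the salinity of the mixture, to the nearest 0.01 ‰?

Weighted by volume,
salt = 1,466,000×25 + 4,612,000×0.3 + 2,974,000×14.8 + 660,600×34.8 = 36,650,000 + 1,383,600 + 44,015,200 + 22,988,880 = 105,037,680
volume = 1,466,000 + 4,612,000 + 2,974,000 + 660,600 = 9,712,600 m³
S = 105,037,680 / 9,712,600 = 10.8146 ‰

10.81 ‰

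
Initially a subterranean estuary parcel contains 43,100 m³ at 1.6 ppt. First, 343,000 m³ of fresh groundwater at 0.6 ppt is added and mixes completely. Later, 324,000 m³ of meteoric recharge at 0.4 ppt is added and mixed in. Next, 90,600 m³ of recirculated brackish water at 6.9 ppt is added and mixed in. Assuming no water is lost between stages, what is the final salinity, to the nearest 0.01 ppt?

1.29 ppt

Salt balance:
Initial salt = 43,100×1.6 = 68,960
After stage 1: salt = 68,960 + 343,000×0.6 = 274,760; volume = 386,100 m³; S = 0.712 ppt
After stage 2: salt = 274,760 + 324,000×0.4 = 404,360; volume = 710,100 m³; S = 0.569 ppt
After stage 3: salt = 404,360 + 90,600×6.9 = 1,029,500; volume = 800,700 m³
S = 1,029,500 / 800,700 = 1.2857 ppt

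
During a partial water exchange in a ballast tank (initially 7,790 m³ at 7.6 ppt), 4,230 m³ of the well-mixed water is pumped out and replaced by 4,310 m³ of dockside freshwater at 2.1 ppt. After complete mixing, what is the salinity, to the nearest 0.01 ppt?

Remaining after removal: 3,560 m³ at 7.6 ppt (salt = 27,056)
After addition: salt = 27,056 + 4,310×2.1 = 36,107; volume = 7,870 m³
S = 36,107 / 7,870 = 4.5879 ppt

4.59 ppt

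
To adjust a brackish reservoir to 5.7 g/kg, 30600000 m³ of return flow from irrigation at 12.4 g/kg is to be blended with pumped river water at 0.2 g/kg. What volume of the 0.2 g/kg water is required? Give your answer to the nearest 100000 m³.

37300000 m³

Salt balance: 30,600,000×12.4 + V×0.2 = (30,600,000+V)×5.7
379,440,000 + 0.2V = 174,420,000 + 5.7V
205,020,000 = 5.5V
V = 37,276,363.64 m³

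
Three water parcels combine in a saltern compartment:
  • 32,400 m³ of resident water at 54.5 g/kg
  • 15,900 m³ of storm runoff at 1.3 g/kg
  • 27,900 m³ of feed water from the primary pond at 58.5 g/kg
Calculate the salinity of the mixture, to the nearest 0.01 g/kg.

44.86 g/kg

Mass of salt is conserved:
salt = 32,400×54.5 + 15,900×1.3 + 27,900×58.5 = 1,765,800 + 20,670 + 1,632,150 = 3,418,620
volume = 32,400 + 15,900 + 27,900 = 76,200 m³
S = 3,418,620 / 76,200 = 44.8638 g/kg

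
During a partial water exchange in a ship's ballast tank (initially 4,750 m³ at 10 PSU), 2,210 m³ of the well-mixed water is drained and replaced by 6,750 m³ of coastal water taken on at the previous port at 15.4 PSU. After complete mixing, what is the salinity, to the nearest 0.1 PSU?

13.9 PSU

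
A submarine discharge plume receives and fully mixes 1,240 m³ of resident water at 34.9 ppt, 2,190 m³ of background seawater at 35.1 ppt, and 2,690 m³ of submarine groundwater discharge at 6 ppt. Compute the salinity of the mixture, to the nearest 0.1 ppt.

Mass of salt is conserved:
salt = 1,240×34.9 + 2,190×35.1 + 2,690×6 = 43,276 + 76,869 + 16,140 = 136,285
volume = 1,240 + 2,190 + 2,690 = 6,120 m³
S = 136,285 / 6,120 = 22.269 ppt

22.3 ppt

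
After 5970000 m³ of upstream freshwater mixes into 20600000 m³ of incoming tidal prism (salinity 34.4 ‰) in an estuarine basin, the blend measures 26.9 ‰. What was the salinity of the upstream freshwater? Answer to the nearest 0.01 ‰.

1.02 ‰

Salt balance: 20,600,000×34.4 + 5,970,000×S = 26,570,000×26.9
708,640,000 + 5,970,000·S = 714,733,000
S = (714,733,000 − 708,640,000) / 5,970,000 = 1.0206 ‰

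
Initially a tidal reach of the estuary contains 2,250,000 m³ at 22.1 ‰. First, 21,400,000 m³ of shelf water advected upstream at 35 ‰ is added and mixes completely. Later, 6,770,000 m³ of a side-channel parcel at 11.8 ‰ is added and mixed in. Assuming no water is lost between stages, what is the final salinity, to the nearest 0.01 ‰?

28.88 ‰

By conservation of dissolved salt,
Initial salt = 2,250,000×22.1 = 49,725,000
After stage 1: salt = 49,725,000 + 21,400,000×35 = 798,725,000; volume = 23,650,000 m³; S = 33.773 ‰
After stage 2: salt = 798,725,000 + 6,770,000×11.8 = 878,611,000; volume = 30,420,000 m³
S = 878,611,000 / 30,420,000 = 28.8827 ‰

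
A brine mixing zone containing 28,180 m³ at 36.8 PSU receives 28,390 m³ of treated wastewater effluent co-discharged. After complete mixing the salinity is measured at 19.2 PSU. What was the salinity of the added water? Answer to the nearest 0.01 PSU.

Salt balance: 28,180×36.8 + 28,390×S = 56,570×19.2
1,037,024 + 28,390·S = 1,086,144
S = (1,086,144 − 1,037,024) / 28,390 = 1.7302 PSU

1.73 PSU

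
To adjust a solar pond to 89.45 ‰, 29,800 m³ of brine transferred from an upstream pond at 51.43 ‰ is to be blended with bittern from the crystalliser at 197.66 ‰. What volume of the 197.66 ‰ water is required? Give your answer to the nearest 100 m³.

10500 m³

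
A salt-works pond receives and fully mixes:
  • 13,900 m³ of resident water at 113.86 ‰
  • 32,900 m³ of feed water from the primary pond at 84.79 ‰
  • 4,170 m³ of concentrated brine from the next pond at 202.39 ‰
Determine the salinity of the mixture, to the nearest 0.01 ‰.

Total salt / total volume:
salt = 13,900×113.86 + 32,900×84.79 + 4,170×202.39 = 1,582,654 + 2,789,591 + 843,966.3 = 5,216,211.3
volume = 13,900 + 32,900 + 4,170 = 50,970 m³
S = 5,216,211.3 / 50,970 = 102.3389 ‰

102.34 ‰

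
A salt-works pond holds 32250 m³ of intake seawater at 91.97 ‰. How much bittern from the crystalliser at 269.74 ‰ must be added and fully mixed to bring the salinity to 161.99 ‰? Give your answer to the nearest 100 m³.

21000 m³

Salt balance: 32,250×91.97 + V×269.74 = (32,250+V)×161.99
2,966,032.5 + 269.74V = 5,224,177.5 + 161.99V
2,258,145 = 107.75V
V = 20,957.26 m³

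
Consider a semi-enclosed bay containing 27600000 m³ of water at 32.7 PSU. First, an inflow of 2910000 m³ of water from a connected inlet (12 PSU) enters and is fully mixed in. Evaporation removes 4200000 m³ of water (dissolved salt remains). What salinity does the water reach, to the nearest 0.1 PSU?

After mixing: salt = 27,600,000×32.7 + 2,910,000×12 = 937,440,000; volume = 30,510,000 m³
After evaporation: salt unchanged = 937,440,000; volume = 30,510,000 − 4,200,000 = 26,310,000 m³
S = 937,440,000 / 26,310,000 = 35.6306 PSU

35.6 PSU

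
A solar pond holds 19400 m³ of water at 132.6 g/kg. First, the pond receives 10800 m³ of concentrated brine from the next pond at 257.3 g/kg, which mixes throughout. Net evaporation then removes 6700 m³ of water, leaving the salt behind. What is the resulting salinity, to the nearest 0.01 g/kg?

227.71 g/kg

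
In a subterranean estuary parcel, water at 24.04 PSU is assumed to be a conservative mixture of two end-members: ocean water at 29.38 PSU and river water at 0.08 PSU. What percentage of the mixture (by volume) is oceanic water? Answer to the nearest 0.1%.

Let g be the oceanic fraction. Salt balance per unit volume:
g×29.38 + (1−g)×0.08 = 24.04
g = (24.04 − 0.08) / (29.38 − 0.08) = 23.96/29.3 = 0.8177

81.8%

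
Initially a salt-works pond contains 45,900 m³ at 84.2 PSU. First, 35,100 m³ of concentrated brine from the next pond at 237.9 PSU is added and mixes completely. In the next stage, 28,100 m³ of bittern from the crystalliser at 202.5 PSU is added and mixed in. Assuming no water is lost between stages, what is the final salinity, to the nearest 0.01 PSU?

164.12 PSU

Total salt / total volume:
Initial salt = 45,900×84.2 = 3,864,780
After stage 1: salt = 3,864,780 + 35,100×237.9 = 12,215,070; volume = 81,000 m³; S = 150.803 PSU
After stage 2: salt = 12,215,070 + 28,100×202.5 = 17,905,320; volume = 109,100 m³
S = 17,905,320 / 109,100 = 164.1184 PSU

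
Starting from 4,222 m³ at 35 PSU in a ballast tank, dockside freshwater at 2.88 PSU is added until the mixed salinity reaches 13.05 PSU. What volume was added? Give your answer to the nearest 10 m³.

9110 m³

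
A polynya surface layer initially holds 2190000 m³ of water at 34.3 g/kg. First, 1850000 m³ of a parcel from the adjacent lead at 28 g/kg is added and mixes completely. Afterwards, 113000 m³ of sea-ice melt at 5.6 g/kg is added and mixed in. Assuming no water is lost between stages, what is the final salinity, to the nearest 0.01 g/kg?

30.71 g/kg

Weighted by volume,
Initial salt = 2,190,000×34.3 = 75,117,000
After stage 1: salt = 75,117,000 + 1,850,000×28 = 126,917,000; volume = 4,040,000 m³; S = 31.415 g/kg
After stage 2: salt = 126,917,000 + 113,000×5.6 = 127,549,800; volume = 4,153,000 m³
S = 127,549,800 / 4,153,000 = 30.7127 g/kg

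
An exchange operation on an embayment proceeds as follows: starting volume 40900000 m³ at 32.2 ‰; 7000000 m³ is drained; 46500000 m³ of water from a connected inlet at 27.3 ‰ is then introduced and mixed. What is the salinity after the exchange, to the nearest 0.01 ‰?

Remaining after removal: 33,900,000 m³ at 32.2 ‰ (salt = 1,091,580,000)
After addition: salt = 1,091,580,000 + 46,500,000×27.3 = 2,361,030,000; volume = 80,400,000 m³
S = 2,361,030,000 / 80,400,000 = 29.366 ‰

29.37 ‰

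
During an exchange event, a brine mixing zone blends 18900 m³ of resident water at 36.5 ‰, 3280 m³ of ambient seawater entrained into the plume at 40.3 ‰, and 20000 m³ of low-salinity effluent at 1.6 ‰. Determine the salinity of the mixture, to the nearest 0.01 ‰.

20.25 ‰

Conserving salt mass:
salt = 18,900×36.5 + 3,280×40.3 + 20,000×1.6 = 689,850 + 132,184 + 32,000 = 854,034
volume = 18,900 + 3,280 + 20,000 = 42,180 m³
S = 854,034 / 42,180 = 20.2474 ‰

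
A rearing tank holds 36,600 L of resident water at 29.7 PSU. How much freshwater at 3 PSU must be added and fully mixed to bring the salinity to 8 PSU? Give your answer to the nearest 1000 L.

159000 L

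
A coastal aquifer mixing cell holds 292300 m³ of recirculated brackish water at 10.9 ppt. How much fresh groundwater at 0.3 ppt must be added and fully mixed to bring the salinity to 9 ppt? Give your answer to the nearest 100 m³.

Salt balance: 292,300×10.9 + V×0.3 = (292,300+V)×9
3,186,070 + 0.3V = 2,630,700 + 9V
555,370 = 8.7V
V = 63,835.63 m³

63800 m³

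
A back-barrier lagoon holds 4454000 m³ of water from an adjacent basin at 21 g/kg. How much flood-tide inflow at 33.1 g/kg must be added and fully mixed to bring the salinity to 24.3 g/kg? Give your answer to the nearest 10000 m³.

Salt balance: 4,454,000×21 + V×33.1 = (4,454,000+V)×24.3
93,534,000 + 33.1V = 108,232,200 + 24.3V
14,698,200 = 8.8V
V = 1,670,250 m³

1670000 m³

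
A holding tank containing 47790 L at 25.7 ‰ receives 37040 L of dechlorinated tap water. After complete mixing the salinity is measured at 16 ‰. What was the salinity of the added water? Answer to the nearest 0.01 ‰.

3.48 ‰

Salt balance: 47,790×25.7 + 37,040×S = 84,830×16
1,228,203 + 37,040·S = 1,357,280
S = (1,357,280 − 1,228,203) / 37,040 = 3.4848 ‰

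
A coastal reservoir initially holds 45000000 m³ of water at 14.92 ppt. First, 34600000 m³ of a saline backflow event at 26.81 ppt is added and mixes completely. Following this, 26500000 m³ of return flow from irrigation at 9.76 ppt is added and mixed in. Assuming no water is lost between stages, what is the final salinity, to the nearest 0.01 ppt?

Mass of salt is conserved:
Initial salt = 45,000,000×14.92 = 671,400,000
After stage 1: salt = 671,400,000 + 34,600,000×26.81 = 1,599,026,000; volume = 79,600,000 m³; S = 20.088 ppt
After stage 2: salt = 1,599,026,000 + 26,500,000×9.76 = 1,857,666,000; volume = 106,100,000 m³
S = 1,857,666,000 / 106,100,000 = 17.5086 ppt

17.51 ppt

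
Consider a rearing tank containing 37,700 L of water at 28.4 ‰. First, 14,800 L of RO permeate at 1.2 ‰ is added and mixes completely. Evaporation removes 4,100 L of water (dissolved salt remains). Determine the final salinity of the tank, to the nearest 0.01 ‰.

22.49 ‰

After mixing: salt = 37,700×28.4 + 14,800×1.2 = 1,088,440; volume = 52,500 L
After evaporation: salt unchanged = 1,088,440; volume = 52,500 − 4,100 = 48,400 L
S = 1,088,440 / 48,400 = 22.4884 ‰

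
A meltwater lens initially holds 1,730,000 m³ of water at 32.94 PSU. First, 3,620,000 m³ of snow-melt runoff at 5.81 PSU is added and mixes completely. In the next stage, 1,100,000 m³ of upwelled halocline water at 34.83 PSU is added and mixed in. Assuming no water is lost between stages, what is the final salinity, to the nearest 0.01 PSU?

By conservation of dissolved salt,
Initial salt = 1,730,000×32.94 = 56,986,200
After stage 1: salt = 56,986,200 + 3,620,000×5.81 = 78,018,400; volume = 5,350,000 m³; S = 14.583 PSU
After stage 2: salt = 78,018,400 + 1,100,000×34.83 = 116,331,400; volume = 6,450,000 m³
S = 116,331,400 / 6,450,000 = 18.0359 PSU

18.04 PSU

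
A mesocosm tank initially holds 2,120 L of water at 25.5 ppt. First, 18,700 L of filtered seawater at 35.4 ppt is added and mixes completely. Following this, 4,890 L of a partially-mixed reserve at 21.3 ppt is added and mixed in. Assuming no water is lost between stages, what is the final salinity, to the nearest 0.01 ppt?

31.90 ppt

Conserving salt mass:
Initial salt = 2,120×25.5 = 54,060
After stage 1: salt = 54,060 + 18,700×35.4 = 716,040; volume = 20,820 L; S = 34.392 ppt
After stage 2: salt = 716,040 + 4,890×21.3 = 820,197; volume = 25,710 L
S = 820,197 / 25,710 = 31.9019 ppt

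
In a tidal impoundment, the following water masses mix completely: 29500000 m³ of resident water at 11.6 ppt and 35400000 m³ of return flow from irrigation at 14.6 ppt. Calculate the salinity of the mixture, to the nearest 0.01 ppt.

Weighted by volume,
salt = 29,500,000×11.6 + 35,400,000×14.6 = 342,200,000 + 516,840,000 = 859,040,000
volume = 29,500,000 + 35,400,000 = 64,900,000 m³
S = 859,040,000 / 64,900,000 = 13.2364 ppt

13.24 ppt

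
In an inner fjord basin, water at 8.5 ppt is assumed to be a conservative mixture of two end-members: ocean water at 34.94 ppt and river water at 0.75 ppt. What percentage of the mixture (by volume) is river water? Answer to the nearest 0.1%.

77.3%

Let f be the freshwater fraction. Salt balance per unit volume:
f×0.75 + (1−f)×34.94 = 8.5
f = (34.94 − 8.5) / (34.94 − 0.75) = 26.44/34.19 = 0.7733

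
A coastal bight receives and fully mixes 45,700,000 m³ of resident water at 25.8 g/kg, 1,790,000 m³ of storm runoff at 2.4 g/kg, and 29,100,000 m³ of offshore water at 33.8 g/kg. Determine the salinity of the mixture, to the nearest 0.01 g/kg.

Salt balance:
salt = 45,700,000×25.8 + 1,790,000×2.4 + 29,100,000×33.8 = 1,179,060,000 + 4,296,000 + 983,580,000 = 2,166,936,000
volume = 45,700,000 + 1,790,000 + 29,100,000 = 76,590,000 m³
S = 2,166,936,000 / 76,590,000 = 28.2927 g/kg

28.29 g/kg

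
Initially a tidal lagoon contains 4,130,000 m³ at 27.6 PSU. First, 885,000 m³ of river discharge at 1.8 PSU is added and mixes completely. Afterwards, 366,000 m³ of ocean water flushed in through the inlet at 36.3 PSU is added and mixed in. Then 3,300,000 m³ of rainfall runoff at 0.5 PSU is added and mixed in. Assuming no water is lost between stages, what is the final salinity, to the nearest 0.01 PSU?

15.03 PSU

Mass of salt is conserved:
Initial salt = 4,130,000×27.6 = 113,988,000
After stage 1: salt = 113,988,000 + 885,000×1.8 = 115,581,000; volume = 5,015,000 m³; S = 23.047 PSU
After stage 2: salt = 115,581,000 + 366,000×36.3 = 128,866,800; volume = 5,381,000 m³; S = 23.948 PSU
After stage 3: salt = 128,866,800 + 3,300,000×0.5 = 130,516,800; volume = 8,681,000 m³
S = 130,516,800 / 8,681,000 = 15.0348 PSU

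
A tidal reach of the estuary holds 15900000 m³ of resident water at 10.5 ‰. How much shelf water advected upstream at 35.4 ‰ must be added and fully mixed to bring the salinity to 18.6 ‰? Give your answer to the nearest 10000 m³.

7670000 m³

Salt balance: 15,900,000×10.5 + V×35.4 = (15,900,000+V)×18.6
166,950,000 + 35.4V = 295,740,000 + 18.6V
128,790,000 = 16.8V
V = 7,666,071.43 m³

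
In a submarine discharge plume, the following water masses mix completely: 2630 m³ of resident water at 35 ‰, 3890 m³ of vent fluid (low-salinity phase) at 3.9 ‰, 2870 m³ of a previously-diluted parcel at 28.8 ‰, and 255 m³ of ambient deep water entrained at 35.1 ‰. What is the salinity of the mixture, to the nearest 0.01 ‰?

20.61 ‰

Weighted by volume,
salt = 2,630×35 + 3,890×3.9 + 2,870×28.8 + 255×35.1 = 92,050 + 15,171 + 82,656 + 8,950.5 = 198,827.5
volume = 2,630 + 3,890 + 2,870 + 255 = 9,645 m³
S = 198,827.5 / 9,645 = 20.6146 ‰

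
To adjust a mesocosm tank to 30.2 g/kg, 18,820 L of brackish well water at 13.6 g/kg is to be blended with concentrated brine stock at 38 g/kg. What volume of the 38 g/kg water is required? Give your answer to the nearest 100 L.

Salt balance: 18,820×13.6 + V×38 = (18,820+V)×30.2
255,952 + 38V = 568,364 + 30.2V
312,412 = 7.8V
V = 40,052.82 L

40100 L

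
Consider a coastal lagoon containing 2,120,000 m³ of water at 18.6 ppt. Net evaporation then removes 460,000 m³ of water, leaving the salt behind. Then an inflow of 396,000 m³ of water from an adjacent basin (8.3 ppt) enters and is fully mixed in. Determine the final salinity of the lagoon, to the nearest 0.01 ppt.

After evaporation: salt = 2,120,000×18.6 = 39,432,000; volume = 2,120,000 − 460,000 = 1,660,000 m³
After mixing: salt = 39,432,000 + 396,000×8.3 = 42,718,800; volume = 1,660,000 + 396,000 = 2,056,000 m³
S = 42,718,800 / 2,056,000 = 20.7776 ppt

20.78 ppt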